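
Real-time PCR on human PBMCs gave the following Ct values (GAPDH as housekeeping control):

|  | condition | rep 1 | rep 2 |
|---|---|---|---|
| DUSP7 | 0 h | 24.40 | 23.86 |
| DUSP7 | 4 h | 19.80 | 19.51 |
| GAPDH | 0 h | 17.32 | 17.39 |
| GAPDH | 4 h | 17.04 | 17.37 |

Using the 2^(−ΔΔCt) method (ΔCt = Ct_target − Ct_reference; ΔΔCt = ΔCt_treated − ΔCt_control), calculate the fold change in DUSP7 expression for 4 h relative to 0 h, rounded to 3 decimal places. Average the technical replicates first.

Mean Ct: DUSP7 0 h 24.130; DUSP7 4 h 19.655; GAPDH 0 h 17.355; GAPDH 4 h 17.205
ΔCt(0 h) = 24.130 − 17.355 = 6.775
ΔCt(4 h) = 19.655 − 17.205 = 2.450
ΔΔCt = 2.450 − 6.775 = -4.325
Fold change = 2^(−(-4.325)) = 2^4.325 = 20.0426

20.043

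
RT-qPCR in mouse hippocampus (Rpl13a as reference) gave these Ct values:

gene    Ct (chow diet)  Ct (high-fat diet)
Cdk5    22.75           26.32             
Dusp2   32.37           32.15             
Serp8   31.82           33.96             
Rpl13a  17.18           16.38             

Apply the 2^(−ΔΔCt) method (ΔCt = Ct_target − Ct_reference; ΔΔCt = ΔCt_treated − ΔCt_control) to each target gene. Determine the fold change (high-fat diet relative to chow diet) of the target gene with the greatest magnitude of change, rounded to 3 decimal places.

0.048

Cdk5: ΔΔCt = (26.32−16.38) − (22.75−17.18) = 9.94 − 5.57 = 4.37; fold change = 2^-4.37 = 0.048
Dusp2: ΔΔCt = (32.15−16.38) − (32.37−17.18) = 15.77 − 15.19 = 0.58; fold change = 2^-0.58 = 0.669
Serp8: ΔΔCt = (33.96−16.38) − (31.82−17.18) = 17.58 − 14.64 = 2.94; fold change = 2^-2.94 = 0.130
Cdk5 has the largest |ΔΔCt| = 4.37.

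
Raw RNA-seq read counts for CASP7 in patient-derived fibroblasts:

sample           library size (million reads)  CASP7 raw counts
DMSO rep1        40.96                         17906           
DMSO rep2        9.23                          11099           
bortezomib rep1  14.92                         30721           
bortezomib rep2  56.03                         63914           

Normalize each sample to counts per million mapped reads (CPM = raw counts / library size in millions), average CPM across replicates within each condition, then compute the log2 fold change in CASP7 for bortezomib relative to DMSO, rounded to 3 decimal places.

CPM(DMSO rep1) = 17906 / 40.96 = 437.1582
CPM(DMSO rep2) = 11099 / 9.23 = 1202.4919
CPM(bortezomib rep1) = 30721 / 14.92 = 2059.0483
CPM(bortezomib rep2) = 63914 / 56.03 = 1140.7103
mean CPM(DMSO) = 819.8250; mean CPM(bortezomib) = 1599.8793
Fold change = 1599.8793 / 819.8250 = 1.95149
log2(1.95149) = 0.9646

0.965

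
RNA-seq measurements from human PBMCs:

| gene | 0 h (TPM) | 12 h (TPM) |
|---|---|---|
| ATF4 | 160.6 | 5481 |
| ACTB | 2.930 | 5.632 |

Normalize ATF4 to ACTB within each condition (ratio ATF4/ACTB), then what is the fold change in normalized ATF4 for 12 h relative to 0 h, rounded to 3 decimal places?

ATF4/ACTB (0 h) = 160.6 / 2.930 = 54.812
ATF4/ACTB (12 h) = 5481 / 5.632 = 973.19
Fold change = 973.19 / 54.812 = 17.7549

17.755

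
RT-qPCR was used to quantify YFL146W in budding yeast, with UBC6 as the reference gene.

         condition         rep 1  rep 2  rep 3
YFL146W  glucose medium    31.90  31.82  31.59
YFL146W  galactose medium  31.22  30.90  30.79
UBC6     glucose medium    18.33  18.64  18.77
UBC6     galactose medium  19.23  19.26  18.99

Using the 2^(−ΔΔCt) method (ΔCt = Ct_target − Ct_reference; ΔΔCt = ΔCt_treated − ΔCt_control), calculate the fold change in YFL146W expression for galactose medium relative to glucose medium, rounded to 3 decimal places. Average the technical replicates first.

Mean Ct: YFL146W glucose medium 31.770; YFL146W galactose medium 30.970; UBC6 glucose medium 18.580; UBC6 galactose medium 19.160
ΔCt(glucose medium) = 31.770 − 18.580 = 13.190
ΔCt(galactose medium) = 30.970 − 19.160 = 11.810
ΔΔCt = 11.810 − 13.190 = -1.380
Fold change = 2^(−(-1.380)) = 2^1.380 = 2.6027

2.603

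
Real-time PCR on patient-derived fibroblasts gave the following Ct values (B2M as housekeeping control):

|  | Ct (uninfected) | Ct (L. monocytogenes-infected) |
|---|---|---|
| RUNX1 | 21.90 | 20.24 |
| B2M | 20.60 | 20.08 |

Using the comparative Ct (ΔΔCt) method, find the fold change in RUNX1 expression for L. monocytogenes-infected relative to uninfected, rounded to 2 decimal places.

2.20

ΔCt(uninfected) = 21.900 − 20.600 = 1.300
ΔCt(L. monocytogenes-infected) = 20.240 − 20.080 = 0.160
ΔΔCt = 0.160 − 1.300 = -1.140
Fold change = 2^(−(-1.140)) = 2^1.140 = 2.204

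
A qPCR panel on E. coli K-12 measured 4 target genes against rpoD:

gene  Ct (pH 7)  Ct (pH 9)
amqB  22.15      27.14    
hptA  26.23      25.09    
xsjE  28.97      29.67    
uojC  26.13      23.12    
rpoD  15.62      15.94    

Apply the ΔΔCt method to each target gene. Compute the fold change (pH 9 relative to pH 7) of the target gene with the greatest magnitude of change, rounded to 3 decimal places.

0.039

amqB: ΔΔCt = (27.14−15.94) − (22.15−15.62) = 11.20 − 6.53 = 4.67; fold change = 2^-4.67 = 0.039
hptA: ΔΔCt = (25.09−15.94) − (26.23−15.62) = 9.15 − 10.61 = -1.46; fold change = 2^1.46 = 2.751
xsjE: ΔΔCt = (29.67−15.94) − (28.97−15.62) = 13.73 − 13.35 = 0.38; fold change = 2^-0.38 = 0.768
uojC: ΔΔCt = (23.12−15.94) − (26.13−15.62) = 7.18 − 10.51 = -3.33; fold change = 2^3.33 = 10.056
amqB has the largest |ΔΔCt| = 4.67.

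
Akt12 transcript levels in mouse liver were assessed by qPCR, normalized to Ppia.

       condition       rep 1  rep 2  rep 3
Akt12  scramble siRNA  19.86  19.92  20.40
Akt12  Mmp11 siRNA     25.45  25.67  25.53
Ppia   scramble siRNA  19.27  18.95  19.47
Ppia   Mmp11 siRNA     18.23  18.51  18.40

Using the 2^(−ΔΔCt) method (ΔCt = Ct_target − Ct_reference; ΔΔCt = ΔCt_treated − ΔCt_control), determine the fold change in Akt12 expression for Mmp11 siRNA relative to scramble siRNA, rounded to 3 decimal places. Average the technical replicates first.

Mean Ct: Akt12 scramble siRNA 20.060; Akt12 Mmp11 siRNA 25.550; Ppia scramble siRNA 19.230; Ppia Mmp11 siRNA 18.380
ΔCt(scramble siRNA) = 20.060 − 19.230 = 0.830
ΔCt(Mmp11 siRNA) = 25.550 − 18.380 = 7.170
ΔΔCt = 7.170 − 0.830 = 6.340
Fold change = 2^(−6.340) = 0.0123

0.012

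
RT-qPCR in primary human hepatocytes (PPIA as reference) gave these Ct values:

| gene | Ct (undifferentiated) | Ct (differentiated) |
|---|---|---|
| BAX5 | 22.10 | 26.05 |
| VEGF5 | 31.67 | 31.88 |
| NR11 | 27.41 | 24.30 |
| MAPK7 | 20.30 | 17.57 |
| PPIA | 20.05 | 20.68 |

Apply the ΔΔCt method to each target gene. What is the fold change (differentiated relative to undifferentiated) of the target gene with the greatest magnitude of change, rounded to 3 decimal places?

BAX5: ΔΔCt = (26.05−20.68) − (22.10−20.05) = 5.37 − 2.05 = 3.32; fold change = 2^-3.32 = 0.100
VEGF5: ΔΔCt = (31.88−20.68) − (31.67−20.05) = 11.20 − 11.62 = -0.42; fold change = 2^0.42 = 1.338
NR11: ΔΔCt = (24.30−20.68) − (27.41−20.05) = 3.62 − 7.36 = -3.74; fold change = 2^3.74 = 13.361
MAPK7: ΔΔCt = (17.57−20.68) − (20.30−20.05) = -3.11 − 0.25 = -3.36; fold change = 2^3.36 = 10.267
NR11 has the largest |ΔΔCt| = 3.74.

13.361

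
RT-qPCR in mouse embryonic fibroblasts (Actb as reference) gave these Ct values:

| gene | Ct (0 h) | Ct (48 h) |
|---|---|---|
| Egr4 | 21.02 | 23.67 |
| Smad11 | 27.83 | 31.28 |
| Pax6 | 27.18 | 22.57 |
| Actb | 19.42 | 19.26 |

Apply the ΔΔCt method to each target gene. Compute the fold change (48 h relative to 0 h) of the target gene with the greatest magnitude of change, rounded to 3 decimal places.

Egr4: ΔΔCt = (23.67−19.26) − (21.02−19.42) = 4.41 − 1.60 = 2.81; fold change = 2^-2.81 = 0.143
Smad11: ΔΔCt = (31.28−19.26) − (27.83−19.42) = 12.02 − 8.41 = 3.61; fold change = 2^-3.61 = 0.082
Pax6: ΔΔCt = (22.57−19.26) − (27.18−19.42) = 3.31 − 7.76 = -4.45; fold change = 2^4.45 = 21.857
Pax6 has the largest |ΔΔCt| = 4.45.

21.857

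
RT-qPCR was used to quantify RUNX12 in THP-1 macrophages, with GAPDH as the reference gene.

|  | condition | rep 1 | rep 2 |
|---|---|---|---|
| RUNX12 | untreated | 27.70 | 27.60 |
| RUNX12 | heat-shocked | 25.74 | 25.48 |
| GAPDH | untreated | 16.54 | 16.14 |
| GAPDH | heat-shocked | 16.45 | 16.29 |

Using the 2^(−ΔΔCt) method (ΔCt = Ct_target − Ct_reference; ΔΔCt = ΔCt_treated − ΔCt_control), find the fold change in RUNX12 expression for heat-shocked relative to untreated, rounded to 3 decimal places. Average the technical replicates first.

Mean Ct: RUNX12 untreated 27.650; RUNX12 heat-shocked 25.610; GAPDH untreated 16.340; GAPDH heat-shocked 16.370
ΔCt(untreated) = 27.650 − 16.340 = 11.310
ΔCt(heat-shocked) = 25.610 − 16.370 = 9.240
ΔΔCt = 9.240 − 11.310 = -2.070
Fold change = 2^(−(-2.070)) = 2^2.070 = 4.1989

4.199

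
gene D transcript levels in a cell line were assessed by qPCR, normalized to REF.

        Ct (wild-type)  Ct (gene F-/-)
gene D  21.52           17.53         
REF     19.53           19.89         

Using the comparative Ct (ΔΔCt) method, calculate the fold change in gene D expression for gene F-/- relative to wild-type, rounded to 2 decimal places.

20.39

ΔCt(wild-type) = 21.520 − 19.530 = 1.990
ΔCt(gene F-/-) = 17.530 − 19.890 = -2.360
ΔΔCt = -2.360 − 1.990 = -4.350
Fold change = 2^(−(-4.350)) = 2^4.350 = 20.393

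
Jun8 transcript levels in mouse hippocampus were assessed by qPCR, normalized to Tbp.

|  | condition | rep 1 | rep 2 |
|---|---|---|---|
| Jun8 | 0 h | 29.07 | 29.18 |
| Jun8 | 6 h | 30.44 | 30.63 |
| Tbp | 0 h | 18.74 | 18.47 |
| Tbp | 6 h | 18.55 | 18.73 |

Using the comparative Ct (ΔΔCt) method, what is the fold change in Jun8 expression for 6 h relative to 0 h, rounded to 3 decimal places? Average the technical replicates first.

0.386

Mean Ct: Jun8 0 h 29.125; Jun8 6 h 30.535; Tbp 0 h 18.605; Tbp 6 h 18.640
ΔCt(0 h) = 29.125 − 18.605 = 10.520
ΔCt(6 h) = 30.535 − 18.640 = 11.895
ΔΔCt = 11.895 − 10.520 = 1.375
Fold change = 2^(−1.375) = 0.3856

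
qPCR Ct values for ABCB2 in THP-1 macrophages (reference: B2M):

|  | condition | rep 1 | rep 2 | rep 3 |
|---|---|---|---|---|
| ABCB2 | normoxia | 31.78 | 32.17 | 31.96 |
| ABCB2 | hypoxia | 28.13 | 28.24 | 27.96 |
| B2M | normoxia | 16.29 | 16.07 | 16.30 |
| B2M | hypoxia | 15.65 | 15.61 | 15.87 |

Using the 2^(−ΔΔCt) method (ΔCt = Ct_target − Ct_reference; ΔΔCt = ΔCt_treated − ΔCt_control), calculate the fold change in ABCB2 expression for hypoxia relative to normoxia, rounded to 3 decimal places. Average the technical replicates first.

Mean Ct: ABCB2 normoxia 31.970; ABCB2 hypoxia 28.110; B2M normoxia 16.220; B2M hypoxia 15.710
ΔCt(normoxia) = 31.970 − 16.220 = 15.750
ΔCt(hypoxia) = 28.110 − 15.710 = 12.400
ΔΔCt = 12.400 − 15.750 = -3.350
Fold change = 2^(−(-3.350)) = 2^3.350 = 10.1965

10.196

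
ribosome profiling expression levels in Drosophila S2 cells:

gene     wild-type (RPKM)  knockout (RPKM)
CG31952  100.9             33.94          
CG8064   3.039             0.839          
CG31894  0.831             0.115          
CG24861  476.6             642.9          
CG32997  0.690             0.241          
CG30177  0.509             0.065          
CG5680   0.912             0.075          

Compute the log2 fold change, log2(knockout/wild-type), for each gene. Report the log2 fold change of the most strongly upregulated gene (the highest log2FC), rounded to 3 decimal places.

log2(33.94/100.9) = -1.572  (CG31952)
log2(0.839/3.039) = -1.857  (CG8064)
log2(0.115/0.831) = -2.853  (CG31894)
log2(642.9/476.6) = 0.432  (CG24861)
log2(0.241/0.690) = -1.518  (CG32997)
log2(0.065/0.509) = -2.969  (CG30177)
log2(0.075/0.912) = -3.604  (CG5680)
CG24861 is most strongly upregulated.

0.432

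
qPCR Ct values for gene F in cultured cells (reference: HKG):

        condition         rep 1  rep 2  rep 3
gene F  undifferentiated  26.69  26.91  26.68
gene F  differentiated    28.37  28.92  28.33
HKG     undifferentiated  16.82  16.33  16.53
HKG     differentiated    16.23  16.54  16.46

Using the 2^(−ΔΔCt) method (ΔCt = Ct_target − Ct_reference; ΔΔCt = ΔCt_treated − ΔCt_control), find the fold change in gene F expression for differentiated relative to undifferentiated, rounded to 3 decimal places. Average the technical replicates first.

Mean Ct: gene F undifferentiated 26.760; gene F differentiated 28.540; HKG undifferentiated 16.560; HKG differentiated 16.410
ΔCt(undifferentiated) = 26.760 − 16.560 = 10.200
ΔCt(differentiated) = 28.540 − 16.410 = 12.130
ΔΔCt = 12.130 − 10.200 = 1.930
Fold change = 2^(−1.930) = 0.2624

0.262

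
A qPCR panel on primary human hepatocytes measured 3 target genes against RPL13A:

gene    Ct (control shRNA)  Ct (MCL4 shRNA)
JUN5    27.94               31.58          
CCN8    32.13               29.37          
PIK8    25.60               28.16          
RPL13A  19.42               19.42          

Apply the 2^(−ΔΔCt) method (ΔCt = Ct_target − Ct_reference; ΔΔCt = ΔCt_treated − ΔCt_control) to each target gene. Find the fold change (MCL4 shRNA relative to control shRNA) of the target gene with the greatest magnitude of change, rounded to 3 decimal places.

0.080

JUN5: ΔΔCt = (31.58−19.42) − (27.94−19.42) = 12.16 − 8.52 = 3.64; fold change = 2^-3.64 = 0.080
CCN8: ΔΔCt = (29.37−19.42) − (32.13−19.42) = 9.95 − 12.71 = -2.76; fold change = 2^2.76 = 6.774
PIK8: ΔΔCt = (28.16−19.42) − (25.60−19.42) = 8.74 − 6.18 = 2.56; fold change = 2^-2.56 = 0.170
JUN5 has the largest |ΔΔCt| = 3.64.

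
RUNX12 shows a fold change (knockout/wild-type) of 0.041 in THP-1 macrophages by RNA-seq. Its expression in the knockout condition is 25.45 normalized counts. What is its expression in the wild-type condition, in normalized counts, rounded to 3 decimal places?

wild-type expression = 25.45 / 0.041 = 620.732

620.732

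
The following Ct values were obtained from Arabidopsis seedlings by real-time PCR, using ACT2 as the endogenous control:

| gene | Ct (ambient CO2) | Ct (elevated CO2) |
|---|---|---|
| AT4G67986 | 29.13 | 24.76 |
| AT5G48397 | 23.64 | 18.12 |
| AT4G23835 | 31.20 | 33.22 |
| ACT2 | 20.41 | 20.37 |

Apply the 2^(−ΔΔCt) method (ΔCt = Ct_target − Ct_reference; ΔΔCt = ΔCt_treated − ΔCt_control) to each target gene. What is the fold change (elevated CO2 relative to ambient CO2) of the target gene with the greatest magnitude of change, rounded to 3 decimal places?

AT4G67986: ΔΔCt = (24.76−20.37) − (29.13−20.41) = 4.39 − 8.72 = -4.33; fold change = 2^4.33 = 20.112
AT5G48397: ΔΔCt = (18.12−20.37) − (23.64−20.41) = -2.25 − 3.23 = -5.48; fold change = 2^5.48 = 44.632
AT4G23835: ΔΔCt = (33.22−20.37) − (31.20−20.41) = 12.85 − 10.79 = 2.06; fold change = 2^-2.06 = 0.240
AT5G48397 has the largest |ΔΔCt| = 5.48.

44.632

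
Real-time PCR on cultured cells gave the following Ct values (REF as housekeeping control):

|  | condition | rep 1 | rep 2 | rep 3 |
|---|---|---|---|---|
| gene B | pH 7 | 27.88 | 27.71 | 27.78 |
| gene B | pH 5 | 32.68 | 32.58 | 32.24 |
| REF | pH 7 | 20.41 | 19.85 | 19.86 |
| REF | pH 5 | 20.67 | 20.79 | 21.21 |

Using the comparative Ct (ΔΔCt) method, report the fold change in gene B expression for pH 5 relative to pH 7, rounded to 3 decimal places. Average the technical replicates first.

Mean Ct: gene B pH 7 27.790; gene B pH 5 32.500; REF pH 7 20.040; REF pH 5 20.890
ΔCt(pH 7) = 27.790 − 20.040 = 7.750
ΔCt(pH 5) = 32.500 − 20.890 = 11.610
ΔΔCt = 11.610 − 7.750 = 3.860
Fold change = 2^(−3.860) = 0.0689

0.069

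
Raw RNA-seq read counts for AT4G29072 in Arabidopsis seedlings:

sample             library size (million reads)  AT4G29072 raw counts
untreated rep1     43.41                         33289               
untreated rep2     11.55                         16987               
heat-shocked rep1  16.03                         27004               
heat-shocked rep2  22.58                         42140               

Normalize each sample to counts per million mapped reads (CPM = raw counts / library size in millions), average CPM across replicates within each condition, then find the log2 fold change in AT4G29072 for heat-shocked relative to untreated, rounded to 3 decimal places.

0.666

CPM(untreated rep1) = 33289 / 43.41 = 766.8510
CPM(untreated rep2) = 16987 / 11.55 = 1470.7359
CPM(heat-shocked rep1) = 27004 / 16.03 = 1684.5914
CPM(heat-shocked rep2) = 42140 / 22.58 = 1866.2533
mean CPM(untreated) = 1118.7934; mean CPM(heat-shocked) = 1775.4224
Fold change = 1775.4224 / 1118.7934 = 1.58691
log2(1.58691) = 0.6662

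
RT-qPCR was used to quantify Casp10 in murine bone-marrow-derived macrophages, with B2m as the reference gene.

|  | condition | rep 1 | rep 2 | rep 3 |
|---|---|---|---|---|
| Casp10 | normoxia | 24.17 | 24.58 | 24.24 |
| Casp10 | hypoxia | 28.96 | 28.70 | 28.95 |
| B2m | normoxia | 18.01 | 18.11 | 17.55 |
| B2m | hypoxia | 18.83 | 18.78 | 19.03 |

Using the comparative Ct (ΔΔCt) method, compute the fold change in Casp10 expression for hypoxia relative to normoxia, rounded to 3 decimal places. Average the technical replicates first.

Mean Ct: Casp10 normoxia 24.330; Casp10 hypoxia 28.870; B2m normoxia 17.890; B2m hypoxia 18.880
ΔCt(normoxia) = 24.330 − 17.890 = 6.440
ΔCt(hypoxia) = 28.870 − 18.880 = 9.990
ΔΔCt = 9.990 − 6.440 = 3.550
Fold change = 2^(−3.550) = 0.0854

0.085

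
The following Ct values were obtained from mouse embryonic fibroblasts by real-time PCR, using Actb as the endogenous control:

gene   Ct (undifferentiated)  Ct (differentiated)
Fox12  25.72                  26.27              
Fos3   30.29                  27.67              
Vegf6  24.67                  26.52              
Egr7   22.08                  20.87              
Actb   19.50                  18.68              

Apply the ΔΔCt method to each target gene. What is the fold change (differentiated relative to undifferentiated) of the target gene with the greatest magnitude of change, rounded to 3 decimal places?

Fox12: ΔΔCt = (26.27−18.68) − (25.72−19.50) = 7.59 − 6.22 = 1.37; fold change = 2^-1.37 = 0.387
Fos3: ΔΔCt = (27.67−18.68) − (30.29−19.50) = 8.99 − 10.79 = -1.80; fold change = 2^1.80 = 3.482
Vegf6: ΔΔCt = (26.52−18.68) − (24.67−19.50) = 7.84 − 5.17 = 2.67; fold change = 2^-2.67 = 0.157
Egr7: ΔΔCt = (20.87−18.68) − (22.08−19.50) = 2.19 − 2.58 = -0.39; fold change = 2^0.39 = 1.310
Vegf6 has the largest |ΔΔCt| = 2.67.

0.157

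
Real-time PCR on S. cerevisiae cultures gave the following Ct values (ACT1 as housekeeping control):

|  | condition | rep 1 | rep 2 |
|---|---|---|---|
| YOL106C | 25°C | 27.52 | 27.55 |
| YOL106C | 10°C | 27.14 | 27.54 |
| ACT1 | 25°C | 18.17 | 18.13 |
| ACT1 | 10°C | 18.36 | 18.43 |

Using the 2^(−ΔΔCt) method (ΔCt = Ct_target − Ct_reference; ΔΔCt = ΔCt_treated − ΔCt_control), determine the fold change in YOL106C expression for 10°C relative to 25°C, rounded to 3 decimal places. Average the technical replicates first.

Mean Ct: YOL106C 25°C 27.535; YOL106C 10°C 27.340; ACT1 25°C 18.150; ACT1 10°C 18.395
ΔCt(25°C) = 27.535 − 18.150 = 9.385
ΔCt(10°C) = 27.340 − 18.395 = 8.945
ΔΔCt = 8.945 − 9.385 = -0.440
Fold change = 2^(−(-0.440)) = 2^0.440 = 1.3566

1.357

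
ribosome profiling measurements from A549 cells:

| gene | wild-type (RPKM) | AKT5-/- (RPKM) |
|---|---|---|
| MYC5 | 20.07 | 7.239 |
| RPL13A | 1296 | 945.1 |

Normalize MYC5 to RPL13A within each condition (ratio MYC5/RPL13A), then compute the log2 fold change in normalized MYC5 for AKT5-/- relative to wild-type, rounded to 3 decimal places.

-1.016

MYC5/RPL13A (wild-type) = 20.07 / 1296 = 0.015486
MYC5/RPL13A (AKT5-/-) = 7.239 / 945.1 = 0.0076595
Fold change = 0.0076595 / 0.015486 = 0.4946
log2(0.4946) = -1.0157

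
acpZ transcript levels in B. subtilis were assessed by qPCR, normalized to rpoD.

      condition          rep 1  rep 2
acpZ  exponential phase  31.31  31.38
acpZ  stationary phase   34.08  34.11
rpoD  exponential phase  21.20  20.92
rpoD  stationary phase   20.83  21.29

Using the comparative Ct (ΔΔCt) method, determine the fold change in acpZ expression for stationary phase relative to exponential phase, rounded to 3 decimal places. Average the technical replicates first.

0.149

Mean Ct: acpZ exponential phase 31.345; acpZ stationary phase 34.095; rpoD exponential phase 21.060; rpoD stationary phase 21.060
ΔCt(exponential phase) = 31.345 − 21.060 = 10.285
ΔCt(stationary phase) = 34.095 − 21.060 = 13.035
ΔΔCt = 13.035 − 10.285 = 2.750
Fold change = 2^(−2.750) = 0.1487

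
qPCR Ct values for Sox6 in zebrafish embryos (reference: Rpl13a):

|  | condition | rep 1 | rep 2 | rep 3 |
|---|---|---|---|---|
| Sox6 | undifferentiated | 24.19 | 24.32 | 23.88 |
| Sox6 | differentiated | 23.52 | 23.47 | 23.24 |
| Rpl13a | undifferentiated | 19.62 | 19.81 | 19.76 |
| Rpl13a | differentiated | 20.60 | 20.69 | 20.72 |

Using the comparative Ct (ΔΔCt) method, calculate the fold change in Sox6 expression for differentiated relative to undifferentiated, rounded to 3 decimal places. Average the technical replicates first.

3.160

Mean Ct: Sox6 undifferentiated 24.130; Sox6 differentiated 23.410; Rpl13a undifferentiated 19.730; Rpl13a differentiated 20.670
ΔCt(undifferentiated) = 24.130 − 19.730 = 4.400
ΔCt(differentiated) = 23.410 − 20.670 = 2.740
ΔΔCt = 2.740 − 4.400 = -1.660
Fold change = 2^(−(-1.660)) = 2^1.660 = 3.1602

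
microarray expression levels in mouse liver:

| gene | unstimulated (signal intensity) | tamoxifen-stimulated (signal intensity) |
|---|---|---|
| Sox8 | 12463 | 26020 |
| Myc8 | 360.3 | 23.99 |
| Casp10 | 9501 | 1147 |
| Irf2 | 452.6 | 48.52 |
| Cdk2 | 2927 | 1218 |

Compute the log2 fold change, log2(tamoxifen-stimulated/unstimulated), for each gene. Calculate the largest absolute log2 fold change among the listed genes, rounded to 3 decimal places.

3.909

log2(26020/12463) = 1.062  (Sox8)
log2(23.99/360.3) = -3.909  (Myc8)
log2(1147/9501) = -3.050  (Casp10)
log2(48.52/452.6) = -3.222  (Irf2)
log2(1218/2927) = -1.265  (Cdk2)
The largest magnitude belongs to Myc8.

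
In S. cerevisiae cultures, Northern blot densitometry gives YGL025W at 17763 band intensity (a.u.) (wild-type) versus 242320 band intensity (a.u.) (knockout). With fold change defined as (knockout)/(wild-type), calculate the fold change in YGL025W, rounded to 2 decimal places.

13.64

Fold change = 242320 / 17763 = 13.642
YGL025W is upregulated.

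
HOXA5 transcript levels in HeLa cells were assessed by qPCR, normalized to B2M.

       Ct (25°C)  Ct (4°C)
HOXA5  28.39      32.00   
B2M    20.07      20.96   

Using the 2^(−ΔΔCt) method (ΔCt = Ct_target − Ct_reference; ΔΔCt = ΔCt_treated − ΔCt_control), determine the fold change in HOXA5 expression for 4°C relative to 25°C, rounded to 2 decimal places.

ΔCt(25°C) = 28.390 − 20.070 = 8.320
ΔCt(4°C) = 32.000 − 20.960 = 11.040
ΔΔCt = 11.040 − 8.320 = 2.720
Fold change = 2^(−2.720) = 0.152

0.15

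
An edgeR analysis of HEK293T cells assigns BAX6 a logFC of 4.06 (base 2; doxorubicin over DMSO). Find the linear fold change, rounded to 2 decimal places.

16.68

Fold change = 2^(4.06) = 16.679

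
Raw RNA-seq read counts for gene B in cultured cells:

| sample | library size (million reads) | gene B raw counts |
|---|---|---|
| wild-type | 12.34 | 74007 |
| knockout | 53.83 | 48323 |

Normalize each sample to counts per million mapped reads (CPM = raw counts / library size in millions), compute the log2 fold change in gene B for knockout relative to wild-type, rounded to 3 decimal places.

-2.740

CPM(wild-type) = 74007 / 12.34 = 5997.3258
CPM(knockout) = 48323 / 53.83 = 897.6965
Fold change = 897.6965 / 5997.3258 = 0.14968
log2(0.14968) = -2.7400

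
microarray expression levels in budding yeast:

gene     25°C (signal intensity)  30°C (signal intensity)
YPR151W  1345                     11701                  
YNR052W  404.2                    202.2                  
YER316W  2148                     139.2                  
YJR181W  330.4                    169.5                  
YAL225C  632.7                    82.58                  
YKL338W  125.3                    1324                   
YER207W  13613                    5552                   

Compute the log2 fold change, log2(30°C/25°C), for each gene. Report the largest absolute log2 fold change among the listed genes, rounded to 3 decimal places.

3.948

log2(11701/1345) = 3.121  (YPR151W)
log2(202.2/404.2) = -0.999  (YNR052W)
log2(139.2/2148) = -3.948  (YER316W)
log2(169.5/330.4) = -0.963  (YJR181W)
log2(82.58/632.7) = -2.938  (YAL225C)
log2(1324/125.3) = 3.401  (YKL338W)
log2(5552/13613) = -1.294  (YER207W)
The largest magnitude belongs to YER316W.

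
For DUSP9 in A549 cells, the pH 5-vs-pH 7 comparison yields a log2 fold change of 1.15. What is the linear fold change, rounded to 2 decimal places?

2.22

Fold change = 2^(1.15) = 2.219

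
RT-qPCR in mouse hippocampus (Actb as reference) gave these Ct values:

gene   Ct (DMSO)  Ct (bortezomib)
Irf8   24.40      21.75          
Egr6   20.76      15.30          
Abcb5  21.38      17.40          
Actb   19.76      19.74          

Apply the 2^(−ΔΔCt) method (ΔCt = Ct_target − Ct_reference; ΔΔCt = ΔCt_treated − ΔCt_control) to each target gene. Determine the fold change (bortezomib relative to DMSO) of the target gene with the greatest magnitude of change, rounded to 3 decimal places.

Irf8: ΔΔCt = (21.75−19.74) − (24.40−19.76) = 2.01 − 4.64 = -2.63; fold change = 2^2.63 = 6.190
Egr6: ΔΔCt = (15.30−19.74) − (20.76−19.76) = -4.44 − 1.00 = -5.44; fold change = 2^5.44 = 43.411
Abcb5: ΔΔCt = (17.40−19.74) − (21.38−19.76) = -2.34 − 1.62 = -3.96; fold change = 2^3.96 = 15.562
Egr6 has the largest |ΔΔCt| = 5.44.

43.411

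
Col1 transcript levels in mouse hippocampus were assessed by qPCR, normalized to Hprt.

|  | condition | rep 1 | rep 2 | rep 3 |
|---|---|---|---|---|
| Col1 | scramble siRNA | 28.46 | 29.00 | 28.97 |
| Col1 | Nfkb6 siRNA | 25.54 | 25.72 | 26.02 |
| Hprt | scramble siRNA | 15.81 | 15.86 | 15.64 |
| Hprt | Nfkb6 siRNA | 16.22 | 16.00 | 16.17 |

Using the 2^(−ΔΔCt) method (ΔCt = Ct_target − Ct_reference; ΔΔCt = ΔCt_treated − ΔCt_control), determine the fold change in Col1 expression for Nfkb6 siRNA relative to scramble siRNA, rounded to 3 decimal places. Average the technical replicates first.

10.629

Mean Ct: Col1 scramble siRNA 28.810; Col1 Nfkb6 siRNA 25.760; Hprt scramble siRNA 15.770; Hprt Nfkb6 siRNA 16.130
ΔCt(scramble siRNA) = 28.810 − 15.770 = 13.040
ΔCt(Nfkb6 siRNA) = 25.760 − 16.130 = 9.630
ΔΔCt = 9.630 − 13.040 = -3.410
Fold change = 2^(−(-3.410)) = 2^3.410 = 10.6295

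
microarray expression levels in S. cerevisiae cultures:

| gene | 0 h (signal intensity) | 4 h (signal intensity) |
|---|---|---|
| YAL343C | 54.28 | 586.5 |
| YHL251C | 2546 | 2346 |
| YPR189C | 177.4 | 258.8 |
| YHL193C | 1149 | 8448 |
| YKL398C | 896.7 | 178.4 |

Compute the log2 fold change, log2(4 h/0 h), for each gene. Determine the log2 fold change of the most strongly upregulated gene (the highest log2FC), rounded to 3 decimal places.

3.434

log2(586.5/54.28) = 3.434  (YAL343C)
log2(2346/2546) = -0.118  (YHL251C)
log2(258.8/177.4) = 0.545  (YPR189C)
log2(8448/1149) = 2.878  (YHL193C)
log2(178.4/896.7) = -2.330  (YKL398C)
YAL343C is most strongly upregulated.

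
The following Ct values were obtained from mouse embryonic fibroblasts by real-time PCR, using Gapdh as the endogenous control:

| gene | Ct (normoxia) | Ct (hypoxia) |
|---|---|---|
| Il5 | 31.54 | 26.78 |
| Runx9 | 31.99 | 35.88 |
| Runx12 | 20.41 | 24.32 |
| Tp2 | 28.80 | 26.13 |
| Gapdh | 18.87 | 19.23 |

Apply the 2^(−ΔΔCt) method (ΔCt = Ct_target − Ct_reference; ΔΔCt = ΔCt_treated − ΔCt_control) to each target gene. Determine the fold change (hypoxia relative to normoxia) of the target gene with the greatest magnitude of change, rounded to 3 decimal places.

Il5: ΔΔCt = (26.78−19.23) − (31.54−18.87) = 7.55 − 12.67 = -5.12; fold change = 2^5.12 = 34.776
Runx9: ΔΔCt = (35.88−19.23) − (31.99−18.87) = 16.65 − 13.12 = 3.53; fold change = 2^-3.53 = 0.087
Runx12: ΔΔCt = (24.32−19.23) − (20.41−18.87) = 5.09 − 1.54 = 3.55; fold change = 2^-3.55 = 0.085
Tp2: ΔΔCt = (26.13−19.23) − (28.80−18.87) = 6.90 − 9.93 = -3.03; fold change = 2^3.03 = 8.168
Il5 has the largest |ΔΔCt| = 5.12.

34.776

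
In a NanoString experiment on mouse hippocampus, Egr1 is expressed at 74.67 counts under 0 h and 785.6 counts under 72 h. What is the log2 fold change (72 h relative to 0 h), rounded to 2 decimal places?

3.40

Fold change = 785.6 / 74.67 = 10.5210
log2(10.5210) = 3.395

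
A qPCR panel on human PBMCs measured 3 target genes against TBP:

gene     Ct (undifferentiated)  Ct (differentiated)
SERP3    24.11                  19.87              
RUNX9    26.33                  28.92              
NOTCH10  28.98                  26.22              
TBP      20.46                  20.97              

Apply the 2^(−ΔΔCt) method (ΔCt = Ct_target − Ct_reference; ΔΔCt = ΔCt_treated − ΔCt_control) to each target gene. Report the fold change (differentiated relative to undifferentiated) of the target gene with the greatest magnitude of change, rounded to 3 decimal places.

26.909

SERP3: ΔΔCt = (19.87−20.97) − (24.11−20.46) = -1.10 − 3.65 = -4.75; fold change = 2^4.75 = 26.909
RUNX9: ΔΔCt = (28.92−20.97) − (26.33−20.46) = 7.95 − 5.87 = 2.08; fold change = 2^-2.08 = 0.237
NOTCH10: ΔΔCt = (26.22−20.97) − (28.98−20.46) = 5.25 − 8.52 = -3.27; fold change = 2^3.27 = 9.646
SERP3 has the largest |ΔΔCt| = 4.75.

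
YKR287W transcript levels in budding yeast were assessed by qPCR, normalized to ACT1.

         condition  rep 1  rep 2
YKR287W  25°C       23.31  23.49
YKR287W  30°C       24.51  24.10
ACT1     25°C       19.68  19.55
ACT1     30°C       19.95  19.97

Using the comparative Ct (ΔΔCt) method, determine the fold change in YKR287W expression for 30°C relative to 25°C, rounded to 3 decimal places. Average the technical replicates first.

Mean Ct: YKR287W 25°C 23.400; YKR287W 30°C 24.305; ACT1 25°C 19.615; ACT1 30°C 19.960
ΔCt(25°C) = 23.400 − 19.615 = 3.785
ΔCt(30°C) = 24.305 − 19.960 = 4.345
ΔΔCt = 4.345 − 3.785 = 0.560
Fold change = 2^(−0.560) = 0.6783

0.678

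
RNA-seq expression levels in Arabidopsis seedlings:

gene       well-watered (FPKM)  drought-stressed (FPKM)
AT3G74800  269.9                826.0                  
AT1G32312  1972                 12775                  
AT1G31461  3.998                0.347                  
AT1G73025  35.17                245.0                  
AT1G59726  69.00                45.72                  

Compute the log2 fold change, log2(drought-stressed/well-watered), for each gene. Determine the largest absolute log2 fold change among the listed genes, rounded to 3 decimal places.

3.526

log2(826.0/269.9) = 1.614  (AT3G74800)
log2(12775/1972) = 2.696  (AT1G32312)
log2(0.347/3.998) = -3.526  (AT1G31461)
log2(245.0/35.17) = 2.800  (AT1G73025)
log2(45.72/69.00) = -0.594  (AT1G59726)
The largest magnitude belongs to AT1G31461.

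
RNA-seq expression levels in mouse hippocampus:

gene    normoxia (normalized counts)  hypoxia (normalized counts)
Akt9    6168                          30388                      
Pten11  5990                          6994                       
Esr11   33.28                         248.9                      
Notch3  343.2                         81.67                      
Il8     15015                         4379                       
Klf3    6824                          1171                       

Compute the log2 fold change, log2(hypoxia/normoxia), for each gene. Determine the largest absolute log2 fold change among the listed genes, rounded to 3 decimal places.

log2(30388/6168) = 2.301  (Akt9)
log2(6994/5990) = 0.224  (Pten11)
log2(248.9/33.28) = 2.903  (Esr11)
log2(81.67/343.2) = -2.071  (Notch3)
log2(4379/15015) = -1.778  (Il8)
log2(1171/6824) = -2.543  (Klf3)
The largest magnitude belongs to Esr11.

2.903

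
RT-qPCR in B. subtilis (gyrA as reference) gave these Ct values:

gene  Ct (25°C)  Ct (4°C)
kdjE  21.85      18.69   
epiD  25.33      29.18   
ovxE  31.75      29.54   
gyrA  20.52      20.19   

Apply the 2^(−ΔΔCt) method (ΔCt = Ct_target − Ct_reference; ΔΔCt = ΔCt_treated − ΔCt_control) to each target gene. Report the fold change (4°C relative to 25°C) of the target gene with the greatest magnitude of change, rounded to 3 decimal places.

0.055

kdjE: ΔΔCt = (18.69−20.19) − (21.85−20.52) = -1.50 − 1.33 = -2.83; fold change = 2^2.83 = 7.111
epiD: ΔΔCt = (29.18−20.19) − (25.33−20.52) = 8.99 − 4.81 = 4.18; fold change = 2^-4.18 = 0.055
ovxE: ΔΔCt = (29.54−20.19) − (31.75−20.52) = 9.35 − 11.23 = -1.88; fold change = 2^1.88 = 3.681
epiD has the largest |ΔΔCt| = 4.18.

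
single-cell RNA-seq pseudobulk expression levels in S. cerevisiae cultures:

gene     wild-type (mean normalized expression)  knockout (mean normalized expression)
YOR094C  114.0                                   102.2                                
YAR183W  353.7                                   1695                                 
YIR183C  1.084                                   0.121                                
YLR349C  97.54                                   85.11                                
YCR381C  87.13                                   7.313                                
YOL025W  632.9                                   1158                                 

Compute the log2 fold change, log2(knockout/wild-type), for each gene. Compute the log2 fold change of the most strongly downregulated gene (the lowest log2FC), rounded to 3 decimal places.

log2(102.2/114.0) = -0.158  (YOR094C)
log2(1695/353.7) = 2.261  (YAR183W)
log2(0.121/1.084) = -3.163  (YIR183C)
log2(85.11/97.54) = -0.197  (YLR349C)
log2(7.313/87.13) = -3.575  (YCR381C)
log2(1158/632.9) = 0.872  (YOL025W)
YCR381C is most strongly downregulated.

-3.575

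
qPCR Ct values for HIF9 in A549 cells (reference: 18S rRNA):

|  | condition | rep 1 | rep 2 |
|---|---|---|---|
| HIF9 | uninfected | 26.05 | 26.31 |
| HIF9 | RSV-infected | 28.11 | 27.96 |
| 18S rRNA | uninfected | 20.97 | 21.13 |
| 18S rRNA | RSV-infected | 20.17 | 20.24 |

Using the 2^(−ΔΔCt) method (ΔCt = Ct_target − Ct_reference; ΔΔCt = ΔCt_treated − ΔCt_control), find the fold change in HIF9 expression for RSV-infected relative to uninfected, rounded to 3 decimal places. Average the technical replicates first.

0.154

Mean Ct: HIF9 uninfected 26.180; HIF9 RSV-infected 28.035; 18S rRNA uninfected 21.050; 18S rRNA RSV-infected 20.205
ΔCt(uninfected) = 26.180 − 21.050 = 5.130
ΔCt(RSV-infected) = 28.035 − 20.205 = 7.830
ΔΔCt = 7.830 − 5.130 = 2.700
Fold change = 2^(−2.700) = 0.1539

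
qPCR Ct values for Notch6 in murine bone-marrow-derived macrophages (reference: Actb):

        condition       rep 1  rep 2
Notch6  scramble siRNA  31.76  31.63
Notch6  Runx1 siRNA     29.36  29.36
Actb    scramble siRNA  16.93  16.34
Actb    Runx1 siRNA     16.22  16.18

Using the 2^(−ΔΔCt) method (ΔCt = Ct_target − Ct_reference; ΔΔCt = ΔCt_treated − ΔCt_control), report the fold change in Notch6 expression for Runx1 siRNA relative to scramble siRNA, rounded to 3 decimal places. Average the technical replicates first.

Mean Ct: Notch6 scramble siRNA 31.695; Notch6 Runx1 siRNA 29.360; Actb scramble siRNA 16.635; Actb Runx1 siRNA 16.200
ΔCt(scramble siRNA) = 31.695 − 16.635 = 15.060
ΔCt(Runx1 siRNA) = 29.360 − 16.200 = 13.160
ΔΔCt = 13.160 − 15.060 = -1.900
Fold change = 2^(−(-1.900)) = 2^1.900 = 3.7321

3.732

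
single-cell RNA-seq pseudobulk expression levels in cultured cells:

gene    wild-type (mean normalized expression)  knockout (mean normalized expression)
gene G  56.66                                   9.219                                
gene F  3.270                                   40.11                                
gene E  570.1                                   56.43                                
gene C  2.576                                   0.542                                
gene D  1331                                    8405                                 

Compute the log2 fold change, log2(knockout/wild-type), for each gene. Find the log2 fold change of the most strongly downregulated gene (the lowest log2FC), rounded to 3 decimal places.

-3.337

log2(9.219/56.66) = -2.620  (gene G)
log2(40.11/3.270) = 3.617  (gene F)
log2(56.43/570.1) = -3.337  (gene E)
log2(0.542/2.576) = -2.249  (gene C)
log2(8405/1331) = 2.659  (gene D)
gene E is most strongly downregulated.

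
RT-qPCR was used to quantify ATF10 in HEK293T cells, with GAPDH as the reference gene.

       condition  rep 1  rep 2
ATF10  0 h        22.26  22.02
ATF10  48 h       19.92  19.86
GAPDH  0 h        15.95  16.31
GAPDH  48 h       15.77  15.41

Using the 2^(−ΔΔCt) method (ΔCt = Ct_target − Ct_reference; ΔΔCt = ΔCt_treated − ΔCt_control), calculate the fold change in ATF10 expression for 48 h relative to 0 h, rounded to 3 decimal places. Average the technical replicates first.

3.272

Mean Ct: ATF10 0 h 22.140; ATF10 48 h 19.890; GAPDH 0 h 16.130; GAPDH 48 h 15.590
ΔCt(0 h) = 22.140 − 16.130 = 6.010
ΔCt(48 h) = 19.890 − 15.590 = 4.300
ΔΔCt = 4.300 − 6.010 = -1.710
Fold change = 2^(−(-1.710)) = 2^1.710 = 3.2716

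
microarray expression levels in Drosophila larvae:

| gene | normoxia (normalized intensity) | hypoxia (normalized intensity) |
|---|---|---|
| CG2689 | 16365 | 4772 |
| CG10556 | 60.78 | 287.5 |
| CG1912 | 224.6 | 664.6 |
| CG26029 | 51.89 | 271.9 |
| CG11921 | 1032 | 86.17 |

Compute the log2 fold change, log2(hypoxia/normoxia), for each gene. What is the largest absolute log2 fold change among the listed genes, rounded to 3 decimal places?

log2(4772/16365) = -1.778  (CG2689)
log2(287.5/60.78) = 2.242  (CG10556)
log2(664.6/224.6) = 1.565  (CG1912)
log2(271.9/51.89) = 2.390  (CG26029)
log2(86.17/1032) = -3.582  (CG11921)
The largest magnitude belongs to CG11921.

3.582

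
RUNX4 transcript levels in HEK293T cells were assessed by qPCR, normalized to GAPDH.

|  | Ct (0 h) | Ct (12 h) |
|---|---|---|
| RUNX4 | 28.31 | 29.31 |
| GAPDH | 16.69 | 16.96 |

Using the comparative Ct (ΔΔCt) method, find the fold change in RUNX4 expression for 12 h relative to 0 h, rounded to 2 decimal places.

ΔCt(0 h) = 28.310 − 16.690 = 11.620
ΔCt(12 h) = 29.310 − 16.960 = 12.350
ΔΔCt = 12.350 − 11.620 = 0.730
Fold change = 2^(−0.730) = 0.603

0.60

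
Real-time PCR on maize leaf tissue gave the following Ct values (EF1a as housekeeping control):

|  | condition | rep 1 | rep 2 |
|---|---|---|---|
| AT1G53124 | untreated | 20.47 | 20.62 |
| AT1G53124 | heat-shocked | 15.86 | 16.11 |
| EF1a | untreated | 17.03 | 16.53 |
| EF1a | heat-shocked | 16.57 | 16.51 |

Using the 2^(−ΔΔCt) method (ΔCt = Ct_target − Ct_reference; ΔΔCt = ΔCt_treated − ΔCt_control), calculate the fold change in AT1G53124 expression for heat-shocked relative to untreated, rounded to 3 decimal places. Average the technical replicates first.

19.973

Mean Ct: AT1G53124 untreated 20.545; AT1G53124 heat-shocked 15.985; EF1a untreated 16.780; EF1a heat-shocked 16.540
ΔCt(untreated) = 20.545 − 16.780 = 3.765
ΔCt(heat-shocked) = 15.985 − 16.540 = -0.555
ΔΔCt = -0.555 − 3.765 = -4.320
Fold change = 2^(−(-4.320)) = 2^4.320 = 19.9733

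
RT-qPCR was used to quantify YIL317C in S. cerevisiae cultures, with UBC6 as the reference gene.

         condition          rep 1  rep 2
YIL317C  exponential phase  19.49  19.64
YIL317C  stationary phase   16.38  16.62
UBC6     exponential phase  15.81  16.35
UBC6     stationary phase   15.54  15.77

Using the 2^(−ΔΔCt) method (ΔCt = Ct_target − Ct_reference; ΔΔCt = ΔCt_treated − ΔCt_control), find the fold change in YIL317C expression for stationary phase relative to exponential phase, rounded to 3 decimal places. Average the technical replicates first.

Mean Ct: YIL317C exponential phase 19.565; YIL317C stationary phase 16.500; UBC6 exponential phase 16.080; UBC6 stationary phase 15.655
ΔCt(exponential phase) = 19.565 − 16.080 = 3.485
ΔCt(stationary phase) = 16.500 − 15.655 = 0.845
ΔΔCt = 0.845 − 3.485 = -2.640
Fold change = 2^(−(-2.640)) = 2^2.640 = 6.2333

6.233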